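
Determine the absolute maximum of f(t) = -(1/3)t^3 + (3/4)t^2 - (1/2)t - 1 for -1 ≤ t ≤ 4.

7/12

f'(t) = -t^2 + (3/2)t - 1/2, which vanishes at t = 1/2 and t = 1.
Candidates: f(-1) = 7/12,  f(1/2) = -53/48,  f(1) = -13/12,  f(4) = -37/3.
So the maximum is f(-1) = 7/12.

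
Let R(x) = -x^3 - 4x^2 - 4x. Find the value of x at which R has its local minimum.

Critical points: R'(x) = -3x^2 - 8x - 4 vanishes at x = -2, -2/3.
R''(x) = -6x - 8. R''(-2) = 4 > 0 ⇒ local minimum; R''(-2/3) = -4 < 0 ⇒ local maximum.
So the local minimum value is R(-2) = 0.

-2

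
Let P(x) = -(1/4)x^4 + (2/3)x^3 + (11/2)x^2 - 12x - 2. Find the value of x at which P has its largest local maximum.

-3

P'(x) = -x^3 + 2x^2 + 11x - 12. Setting P'(x) = 0 gives x ∈ {-3, 1, 4}.
Second-derivative test with P''(x) = -3x^2 + 4x + 11: P''(-3) = -28 < 0 ⇒ local maximum; P''(1) = 12 > 0 ⇒ local minimum; P''(4) = -21 < 0 ⇒ local maximum.
So the largest local maximum value is P(-3) = 181/4.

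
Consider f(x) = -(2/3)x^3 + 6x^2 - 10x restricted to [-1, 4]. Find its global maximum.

50/3

f'(x) = -2x^2 + 12x - 10, whose only zero in [-1, 4] is x = 1.
Evaluating at the critical points and endpoints: f(-1) = 50/3, f(1) = -14/3, f(4) = 40/3.
The maximum over the interval is 50/3, attained at x = -1.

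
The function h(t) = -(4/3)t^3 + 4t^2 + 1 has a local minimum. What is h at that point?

1

Critical points: h'(t) = -4t^2 + 8t vanishes at t = 0, 2.
Since h''(t) = -8t + 8, we get h''(0) = 8 > 0 ⇒ local minimum; h''(2) = -8 < 0 ⇒ local maximum.
So the local minimum value is h(0) = 1.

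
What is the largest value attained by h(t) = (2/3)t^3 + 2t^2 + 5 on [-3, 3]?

41

h'(t) = 2t^2 + 4t, which vanishes at t = -2 and t = 0.
Evaluating at the critical points and endpoints: h(-3) = 5,  h(-2) = 23/3,  h(0) = 5,  h(3) = 41.
So the maximum is h(3) = 41.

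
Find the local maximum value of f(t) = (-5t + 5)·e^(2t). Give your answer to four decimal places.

f'(t) = (-5)·e^(2t) + (-5t + 5)·2·e^(2t) = (-10t + 5)·e^(2t). Since e^(2t) > 0, the only critical point is t = 1/2.
f''(1/2) has the same sign as -10 < 0, so this is a local maximum.
f(1/2) = (5/2)·e^(1) ≈ 6.7957.

6.7957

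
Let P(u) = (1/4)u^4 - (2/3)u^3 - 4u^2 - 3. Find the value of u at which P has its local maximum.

P'(u) = u^3 - 2u^2 - 8u = 0 at u = -2, 0, 4.
Since P''(u) = 3u^2 - 4u - 8, we get P''(-2) = 12 > 0 ⇒ local minimum; P''(0) = -8 < 0 ⇒ local maximum; P''(4) = 24 > 0 ⇒ local minimum.
So the local maximum value is P(0) = -3.

0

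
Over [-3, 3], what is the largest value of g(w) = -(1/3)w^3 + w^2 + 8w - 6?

18

The derivative is -w^2 + 2w + 8, whose only zero in [-3, 3] is w = -2.
Candidates: g(-3) = -12; g(-2) = -46/3; g(3) = 18.
Hence the absolute maximum is 18 at w = 3.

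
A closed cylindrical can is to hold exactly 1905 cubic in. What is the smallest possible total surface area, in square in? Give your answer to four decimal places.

With radius r and height h, πr²h = 1905 so h = 1905/(πr²), and S(r) = 2πr² + 2πrh = 2πr² + 2·1905/r.
S'(r) = 4πr − 2·1905/r² = 0 ⇒ r³ = 1905/(2π), so r ≈ 6.7180 and h = 2r ≈ 13.4359.
S''(r) = 4π + 4·1905/r³ > 0, so this is the minimum; S ≈ 850.7028.

850.7028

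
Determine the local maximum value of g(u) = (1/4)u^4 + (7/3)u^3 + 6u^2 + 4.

g'(u) = u^3 + 7u^2 + 12u. Setting g'(u) = 0 gives u ∈ {-4, -3, 0}.
Since g''(u) = 3u^2 + 14u + 12, we get g''(-4) = 4 > 0 ⇒ local minimum; g''(-3) = -3 < 0 ⇒ local maximum; g''(0) = 12 > 0 ⇒ local minimum.
The local maximum is g(-3) = 61/4.

61/4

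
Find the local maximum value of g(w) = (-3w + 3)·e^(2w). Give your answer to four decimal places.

Differentiating with the product rule gives g'(w) = (-6w + 3)·e^(2w). Since e^(2w) > 0, the only critical point is w = 1/2.
g''(1/2) has the same sign as -6 < 0, so this is a local maximum.
g(1/2) = (3/2)·e^(1) ≈ 4.0774.

4.0774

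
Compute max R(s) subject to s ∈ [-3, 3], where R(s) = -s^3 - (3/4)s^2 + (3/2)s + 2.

71/4

Differentiating, R'(s) = -3s^2 - (3/2)s + 3/2; which vanishes at s = -1 and s = 1/2.
Evaluating at the critical points and endpoints: R(-3) = 71/4, R(-1) = 3/4, R(1/2) = 39/16, R(3) = -109/4.
So the maximum is R(-3) = 71/4.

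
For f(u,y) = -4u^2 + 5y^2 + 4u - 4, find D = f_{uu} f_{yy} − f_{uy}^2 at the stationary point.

∂f/∂u = -8u + 4 = 0 and ∂f/∂y = 10y = 0, so (u, y) = (1/2, 0).
The Hessian has f_{uu} = -8, f_{yy} = 10, f_{uy} = 0, giving D = -80 < 0, so the point is a saddle point.
D = (-8)·(10) − (0)^2 = -80.

-80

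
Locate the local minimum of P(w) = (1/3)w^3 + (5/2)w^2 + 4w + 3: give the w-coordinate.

P'(w) = w^2 + 5w + 4. Setting P'(w) = 0 gives w ∈ {-4, -1}.
Since P''(w) = 2w + 5, we get P''(-4) = -3 < 0 ⇒ local maximum; P''(-1) = 3 > 0 ⇒ local minimum.
Thus P has its local minimum at w = -1, with value 7/6.

-1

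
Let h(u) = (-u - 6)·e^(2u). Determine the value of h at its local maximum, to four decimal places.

By the product rule, h'(u) = (-2u - 13)·e^(2u). Since e^(2u) > 0, the only critical point is u = -13/2.
h''(-13/2) has the same sign as -2 < 0, so this is a local maximum.
h(-13/2) = (1/2)·e^(-13) ≈ 0.0000.

0.0000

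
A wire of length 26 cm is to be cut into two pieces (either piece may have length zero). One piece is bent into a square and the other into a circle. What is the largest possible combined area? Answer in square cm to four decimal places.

53.7944

Let x be the length used for the square. Square side x/4; circle radius (26−x)/(2π).
A(x) = (x/4)² + π·((26−x)/(2π))² = x²/16 + (26−x)²/(4π) for 0 ≤ x ≤ 26. A'(x) = x/8 − (26−x)/(2π) = 0 gives x = 4·26/(π+4) ≈ 14.5626.
A'' > 0, so the interior critical point is a minimum; the maximum is at an endpoint. A(0) = 53.7944 and A(26) = 42.2500, so the largest area is 53.7944.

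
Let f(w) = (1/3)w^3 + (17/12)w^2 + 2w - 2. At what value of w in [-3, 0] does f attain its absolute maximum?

0

The derivative is w^2 + (17/6)w + 2, which vanishes at w = -3/2 and w = -4/3.
Compare values at every candidate in [-3, 0]: f(-3) = -17/4,  f(-3/2) = -47/16,  f(-4/3) = -238/81,  f(0) = -2.
So the maximum is f(0) = -2.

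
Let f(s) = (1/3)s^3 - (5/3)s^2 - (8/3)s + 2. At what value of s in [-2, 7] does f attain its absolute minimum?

4

f'(s) = s^2 - (10/3)s - 8/3, which vanishes at s = -2/3 and s = 4.
Compare values at every candidate in [-2, 7]: f(-2) = -2, f(-2/3) = 238/81, f(4) = -14, f(7) = 16.
So the minimum is f(4) = -14.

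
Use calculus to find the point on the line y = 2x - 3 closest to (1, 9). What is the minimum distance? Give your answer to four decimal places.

Minimize D(x)^2 = (x - 1)^2 + (2x - 12)^2.
d/dx[D^2] = 2(x - 1) + 2·2·(2x - 12) = 0 ⇒ x = 5.
Then y = 7 and the distance is √(20) ≈ 4.4721.

4.4721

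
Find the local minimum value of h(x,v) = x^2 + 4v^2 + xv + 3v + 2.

7/5

∂h/∂x = 2x + v = 0 and ∂h/∂v = x + 8v + 3 = 0, so (x, v) = (1/5, -2/5).
The Hessian has h_{xx} = 2, h_{vv} = 8, h_{xv} = 1, giving D = 15 > 0 with h_{xx} > 0, so the point is a local minimum.
h(1/5, -2/5) = 7/5.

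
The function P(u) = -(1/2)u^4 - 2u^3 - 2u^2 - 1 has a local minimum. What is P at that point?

Critical points: P'(u) = -2u^3 - 6u^2 - 4u vanishes at u = -2, -1, 0.
Second-derivative test with P''(u) = -6u^2 - 12u - 4: P''(-2) = -4 < 0 ⇒ local maximum; P''(-1) = 2 > 0 ⇒ local minimum; P''(0) = -4 < 0 ⇒ local maximum.
So the local minimum value is P(-1) = -3/2.

-3/2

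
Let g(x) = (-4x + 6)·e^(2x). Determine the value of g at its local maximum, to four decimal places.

By the product rule, g'(x) = (-8x + 8)·e^(2x). Since e^(2x) > 0, the only critical point is x = 1.
g''(1) has the same sign as -8 < 0, so this is a local maximum.
g(1) = (2)·e^(2) ≈ 14.7781.

14.7781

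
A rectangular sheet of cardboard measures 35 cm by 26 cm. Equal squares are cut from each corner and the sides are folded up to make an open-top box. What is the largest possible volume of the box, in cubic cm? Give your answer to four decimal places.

With cut size x, the volume is V(x) = x(35 − 2x)(26 − 2x) for 0 < x < 13.
V'(x) = 12x^2 − 244x + 910. Setting V'(x) = 0 gives x ≈ 4.9200 (the root in (0, 13)).
V''(x) = 24x − 244 is negative there, so this is the maximum; V ≈ 2000.4012.

2000.4012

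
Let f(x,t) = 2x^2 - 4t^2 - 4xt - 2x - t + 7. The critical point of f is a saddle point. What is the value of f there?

∂f/∂x = 4x - 4t - 2 = 0 and ∂f/∂t = -4x - 8t - 1 = 0, so (x, t) = (1/4, -1/4).
The Hessian has f_{xx} = 4, f_{tt} = -8, f_{xt} = -4, giving D = -48 < 0, so the point is a saddle point.
f(1/4, -1/4) = 55/8.

55/8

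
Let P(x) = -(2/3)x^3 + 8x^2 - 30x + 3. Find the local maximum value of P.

P'(x) = -2x^2 + 16x - 30. Setting P'(x) = 0 gives x ∈ {3, 5}.
Since P''(x) = -4x + 16, we get P''(3) = 4 > 0 ⇒ local minimum; P''(5) = -4 < 0 ⇒ local maximum.
The local maximum is P(5) = -91/3.

-91/3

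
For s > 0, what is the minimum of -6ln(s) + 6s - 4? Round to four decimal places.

2.0000

P'(s) = -6/s + 6 = 0 gives s = 1.
P''(s) = 6/s², which is positive for s > 0, so this is a local minimum.
P(1) = -6·ln(1) + 6 - 4 ≈ 2.0000.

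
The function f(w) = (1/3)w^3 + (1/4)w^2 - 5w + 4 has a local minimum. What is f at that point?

-7/3

f'(w) = w^2 + (1/2)w - 5. Setting f'(w) = 0 gives w ∈ {-5/2, 2}.
f''(w) = 2w + 1/2. f''(-5/2) = -9/2 < 0 ⇒ local maximum; f''(2) = 9/2 > 0 ⇒ local minimum.
Thus f has its local minimum at w = 2, with value -7/3.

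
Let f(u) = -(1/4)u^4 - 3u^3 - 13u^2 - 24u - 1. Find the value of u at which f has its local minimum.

-3

f'(u) = -u^3 - 9u^2 - 26u - 24 = 0 at u = -4, -3, -2.
f''(u) = -3u^2 - 18u - 26. f''(-4) = -2 < 0 ⇒ local maximum; f''(-3) = 1 > 0 ⇒ local minimum; f''(-2) = -2 < 0 ⇒ local maximum.
So the local minimum value is f(-3) = 59/4.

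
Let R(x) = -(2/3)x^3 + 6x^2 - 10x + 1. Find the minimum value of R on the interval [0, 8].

Differentiating, R'(x) = -2x^2 + 12x - 10; which vanishes at x = 1 and x = 5.
Compare values at every candidate in [0, 8]: R(0) = 1; R(1) = -11/3; R(5) = 53/3; R(8) = -109/3.
So the minimum is R(8) = -109/3.

-109/3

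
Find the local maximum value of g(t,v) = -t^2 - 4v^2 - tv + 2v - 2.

-26/15

∂g/∂t = -2t - v = 0 and ∂g/∂v = -t - 8v + 2 = 0, so (t, v) = (-2/15, 4/15).
The Hessian has g_{tt} = -2, g_{vv} = -8, g_{tv} = -1, giving D = 15 > 0 with g_{tt} < 0, so the point is a local maximum.
g(-2/15, 4/15) = -26/15.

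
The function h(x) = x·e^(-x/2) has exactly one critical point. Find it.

h'(x) = 1·e^(-x/2) + (x)·(-1/2)·e^(-x/2) = (-(1/2)x + 1)·e^(-x/2). Since e^(-x/2) > 0, the only critical point is x = 2.
h''(2) has the same sign as -1/2 < 0, so this is a local maximum.
h(2) = (2)·e^(-1) ≈ 0.7358.

2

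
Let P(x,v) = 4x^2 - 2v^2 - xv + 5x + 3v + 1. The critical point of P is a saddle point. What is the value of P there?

∂P/∂x = 8x - v + 5 = 0 and ∂P/∂v = -x - 4v + 3 = 0, so (x, v) = (-17/33, 29/33).
The Hessian has P_{xx} = 8, P_{vv} = -4, P_{xv} = -1, giving D = -33 < 0, so the point is a saddle point.
P(-17/33, 29/33) = 34/33.

34/33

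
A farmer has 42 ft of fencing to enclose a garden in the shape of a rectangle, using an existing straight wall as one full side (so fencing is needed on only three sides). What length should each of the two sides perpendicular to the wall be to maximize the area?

21/2

Let the sides perpendicular to the wall have length x and the parallel side y, so 2x + y = 42 and the area is A = xy = x(42 − 2x).
A'(x) = 42 − 4x = 0 gives x = 21/2, and A''(x) = −4 < 0 confirms a maximum.
Then y = 42 − 2·21/2 = 21 and A = 441/2.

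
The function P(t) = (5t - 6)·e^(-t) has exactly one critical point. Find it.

11/5

P'(t) = 5·e^(-t) + (5t - 6)·(-1)·e^(-t) = (-5t + 11)·e^(-t). Since e^(-t) > 0, the only critical point is t = 11/5.
P''(11/5) has the same sign as -5 < 0, so this is a local maximum.
P(11/5) = (5)·e^(-11/5) ≈ 0.5540.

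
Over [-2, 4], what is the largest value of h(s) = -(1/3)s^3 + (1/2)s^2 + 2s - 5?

h'(s) = -s^2 + s + 2, which vanishes at s = -1 and s = 2.
Compare values at every candidate in [-2, 4]: h(-2) = -13/3; h(-1) = -37/6; h(2) = -5/3; h(4) = -31/3.
Hence the absolute maximum is -5/3 at s = 2.

-5/3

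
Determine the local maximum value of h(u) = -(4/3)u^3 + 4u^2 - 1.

13/3

Critical points: h'(u) = -4u^2 + 8u vanishes at u = 0, 2.
h''(u) = -8u + 8. h''(0) = 8 > 0 ⇒ local minimum; h''(2) = -8 < 0 ⇒ local maximum.
The local maximum is h(2) = 13/3.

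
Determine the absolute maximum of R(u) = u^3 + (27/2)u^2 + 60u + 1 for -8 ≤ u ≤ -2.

-73

Differentiating, R'(u) = 3u^2 + 27u + 60; which vanishes at u = -5 and u = -4.
Candidates: R(-8) = -127, R(-5) = -173/2, R(-4) = -87, R(-2) = -73.
Hence the absolute maximum is -73 at u = -2.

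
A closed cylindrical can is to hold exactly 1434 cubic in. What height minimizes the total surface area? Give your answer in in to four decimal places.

With radius r and height h, πr²h = 1434 so h = 1434/(πr²), and S(r) = 2πr² + 2πrh = 2πr² + 2·1434/r.
S'(r) = 4πr − 2·1434/r² = 0 ⇒ r³ = 1434/(2π), so r ≈ 6.1112 and h = 2r ≈ 12.2223.
S''(r) = 4π + 4·1434/r³ > 0, so this is the minimum; S ≈ 703.9589.

12.2223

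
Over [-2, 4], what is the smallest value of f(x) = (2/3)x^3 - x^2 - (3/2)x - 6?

f'(x) = 2x^2 - 2x - 3/2, which vanishes at x = -1/2 and x = 3/2.
Candidates: f(-2) = -37/3; f(-1/2) = -67/12; f(3/2) = -33/4; f(4) = 44/3.
Hence the absolute minimum is -37/3 at x = -2.

-37/3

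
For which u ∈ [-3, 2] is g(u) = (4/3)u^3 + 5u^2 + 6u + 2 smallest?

-3

g'(u) = 4u^2 + 10u + 6, which vanishes at u = -3/2 and u = -1.
Candidates: g(-3) = -7,  g(-3/2) = -1/4,  g(-1) = -1/3,  g(2) = 134/3.
Hence the absolute minimum is -7 at u = -3.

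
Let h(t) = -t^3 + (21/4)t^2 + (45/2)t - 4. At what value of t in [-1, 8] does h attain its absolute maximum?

h'(t) = -3t^2 + (21/2)t + 45/2, whose only zero in [-1, 8] is t = 5.
Compare values at every candidate in [-1, 8]: h(-1) = -81/4,  h(5) = 459/4,  h(8) = 0.
Hence the absolute maximum is 459/4 at t = 5.

5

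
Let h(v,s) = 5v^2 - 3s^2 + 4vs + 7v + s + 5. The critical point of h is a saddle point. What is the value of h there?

∂h/∂v = 10v + 4s + 7 = 0 and ∂h/∂s = 4v - 6s + 1 = 0, so (v, s) = (-23/38, -9/38).
The Hessian has h_{vv} = 10, h_{ss} = -6, h_{vs} = 4, giving D = -76 < 0, so the point is a saddle point.
h(-23/38, -9/38) = 105/38.

105/38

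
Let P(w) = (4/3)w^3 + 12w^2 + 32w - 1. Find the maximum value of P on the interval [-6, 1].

133/3

The derivative is 4w^2 + 24w + 32, which vanishes at w = -4 and w = -2.
Candidates: P(-6) = -49,  P(-4) = -67/3,  P(-2) = -83/3,  P(1) = 133/3.
Hence the absolute maximum is 133/3 at w = 1.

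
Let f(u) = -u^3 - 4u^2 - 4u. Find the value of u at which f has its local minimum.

f'(u) = -3u^2 - 8u - 4 = 0 at u = -2, -2/3.
f''(u) = -6u - 8. f''(-2) = 4 > 0 ⇒ local minimum; f''(-2/3) = -4 < 0 ⇒ local maximum.
So the local minimum value is f(-2) = 0.

-2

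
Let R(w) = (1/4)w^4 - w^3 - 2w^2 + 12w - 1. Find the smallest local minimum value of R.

R'(w) = w^3 - 3w^2 - 4w + 12 = 0 at w = -2, 2, 3.
Second-derivative test with R''(w) = 3w^2 - 6w - 4: R''(-2) = 20 > 0 ⇒ local minimum; R''(2) = -4 < 0 ⇒ local maximum; R''(3) = 5 > 0 ⇒ local minimum.
The smallest local minimum is R(-2) = -21.

-21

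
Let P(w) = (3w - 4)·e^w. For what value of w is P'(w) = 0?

Differentiating with the product rule gives P'(w) = (3w - 1)·e^w. Since e^w > 0, the only critical point is w = 1/3.
P''(1/3) has the same sign as 3 > 0, so this is a local minimum.
P(1/3) = (-3)·e^(1/3) ≈ -4.1868.

1/3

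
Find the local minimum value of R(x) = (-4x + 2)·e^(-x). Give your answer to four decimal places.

R'(x) = (-4)·e^(-x) + (-4x + 2)·(-1)·e^(-x) = (4x - 6)·e^(-x). Since e^(-x) > 0, the only critical point is x = 3/2.
R''(3/2) has the same sign as 4 > 0, so this is a local minimum.
R(3/2) = (-4)·e^(-3/2) ≈ -0.8925.

-0.8925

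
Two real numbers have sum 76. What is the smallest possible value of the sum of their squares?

With a + b = 76, a^2 + b^2 = a^2 + (76 − a)^2.
The derivative 2a − 2(76 − a) = 4a − 152 vanishes at a = 38; second derivative 4 > 0, a minimum.
The minimum is 2·(38)^2 = 2888.

2888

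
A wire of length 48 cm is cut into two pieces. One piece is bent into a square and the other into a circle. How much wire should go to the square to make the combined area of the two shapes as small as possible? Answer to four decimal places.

Let x be the length used for the square. Square side x/4; circle radius (48−x)/(2π).
A(x) = (x/4)² + π·((48−x)/(2π))² = x²/16 + (48−x)²/(4π) for 0 ≤ x ≤ 48. A'(x) = x/8 − (48−x)/(2π) = 0 gives x = 4·48/(π+4) ≈ 26.8848.
A'' = 1/8 + 1/(2π) > 0, so this gives the minimum combined area; x ≈ 26.8848 cm to the square.

26.8848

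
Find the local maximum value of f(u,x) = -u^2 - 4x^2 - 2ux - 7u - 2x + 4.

∂f/∂u = -2u - 2x - 7 = 0 and ∂f/∂x = -2u - 8x - 2 = 0, so (u, x) = (-13/3, 5/6).
The Hessian has f_{uu} = -2, f_{xx} = -8, f_{ux} = -2, giving D = 12 > 0 with f_{uu} < 0, so the point is a local maximum.
f(-13/3, 5/6) = 55/3.

55/3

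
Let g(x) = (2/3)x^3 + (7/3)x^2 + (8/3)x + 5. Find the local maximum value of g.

325/81

g'(x) = 2x^2 + (14/3)x + 8/3 = 0 at x = -4/3, -1.
g''(x) = 4x + 14/3. g''(-4/3) = -2/3 < 0 ⇒ local maximum; g''(-1) = 2/3 > 0 ⇒ local minimum.
Thus g has its local maximum at x = -4/3, with value 325/81.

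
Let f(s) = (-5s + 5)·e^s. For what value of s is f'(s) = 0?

0

Differentiating with the product rule gives f'(s) = (-5s)·e^s. Since e^s > 0, the only critical point is s = 0.
f''(0) has the same sign as -5 < 0, so this is a local maximum.
f(0) = (5)·e^(0) ≈ 5.0000.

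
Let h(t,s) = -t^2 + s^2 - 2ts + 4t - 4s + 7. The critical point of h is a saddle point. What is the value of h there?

∂h/∂t = -2t - 2s + 4 = 0 and ∂h/∂s = -2t + 2s - 4 = 0, so (t, s) = (0, 2).
The Hessian has h_{tt} = -2, h_{ss} = 2, h_{ts} = -2, giving D = -8 < 0, so the point is a saddle point.
h(0, 2) = 3.

3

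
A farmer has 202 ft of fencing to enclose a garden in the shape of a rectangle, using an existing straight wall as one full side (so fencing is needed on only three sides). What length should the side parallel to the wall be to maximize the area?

101

Let the sides perpendicular to the wall have length x and the parallel side y, so 2x + y = 202 and the area is A = xy = x(202 − 2x).
A'(x) = 202 − 4x = 0 gives x = 101/2, and A''(x) = −4 < 0 confirms a maximum.
Then y = 202 − 2·101/2 = 101 and A = 10201/2.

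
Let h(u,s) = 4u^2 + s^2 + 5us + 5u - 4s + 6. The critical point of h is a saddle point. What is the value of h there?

27

∂h/∂u = 8u + 5s + 5 = 0 and ∂h/∂s = 5u + 2s - 4 = 0, so (u, s) = (10/3, -19/3).
The Hessian has h_{uu} = 8, h_{ss} = 2, h_{us} = 5, giving D = -9 < 0, so the point is a saddle point.
h(10/3, -19/3) = 27.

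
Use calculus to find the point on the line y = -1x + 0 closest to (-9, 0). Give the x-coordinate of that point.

-9/2

Minimize D(x)^2 = (x + 9)^2 + (-x)^2.
d/dx[D^2] = 2(x + 9) + 2·(-1)·(-x) = 0 ⇒ x = -9/2.
Then y = 9/2 and the distance is √(81/2) ≈ 6.3640.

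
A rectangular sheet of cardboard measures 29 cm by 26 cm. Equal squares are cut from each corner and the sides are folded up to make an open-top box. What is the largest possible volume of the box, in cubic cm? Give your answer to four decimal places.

With cut size x, the volume is V(x) = x(29 − 2x)(26 − 2x) for 0 < x < 13.
V'(x) = 12x^2 − 220x + 754. Setting V'(x) = 0 gives x ≈ 4.5629 (the root in (0, 13)).
V''(x) = 24x − 220 is negative there, so this is the maximum; V ≈ 1530.2197.

1530.2197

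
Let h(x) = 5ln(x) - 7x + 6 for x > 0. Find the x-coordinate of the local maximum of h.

h'(x) = 5/x − 7 = 0 gives x = 5/7.
h''(x) = -5/x², which is negative for x > 0, so this is a local maximum.
h(5/7) = 5·ln(5/7) - 5 + 6 ≈ -0.6824.

5/7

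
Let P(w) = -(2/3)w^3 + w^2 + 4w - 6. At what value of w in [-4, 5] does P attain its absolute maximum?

-4

P'(w) = -2w^2 + 2w + 4, which vanishes at w = -1 and w = 2.
Evaluating at the critical points and endpoints: P(-4) = 110/3, P(-1) = -25/3, P(2) = 2/3, P(5) = -133/3.
Hence the absolute maximum is 110/3 at w = -4.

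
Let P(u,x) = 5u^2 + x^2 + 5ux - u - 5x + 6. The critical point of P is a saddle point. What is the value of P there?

∂P/∂u = 10u + 5x - 1 = 0 and ∂P/∂x = 5u + 2x - 5 = 0, so (u, x) = (23/5, -9).
The Hessian has P_{uu} = 10, P_{xx} = 2, P_{ux} = 5, giving D = -5 < 0, so the point is a saddle point.
P(23/5, -9) = 131/5.

131/5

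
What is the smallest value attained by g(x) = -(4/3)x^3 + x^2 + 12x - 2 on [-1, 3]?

-35/3

Differentiating, g'(x) = -4x^2 + 2x + 12; whose only zero in [-1, 3] is x = 2.
Candidates: g(-1) = -35/3; g(2) = 46/3; g(3) = 7.
Hence the absolute minimum is -35/3 at x = -1.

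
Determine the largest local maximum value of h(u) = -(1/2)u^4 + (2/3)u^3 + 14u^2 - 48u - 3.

h'(u) = -2u^3 + 2u^2 + 28u - 48. Setting h'(u) = 0 gives u ∈ {-4, 2, 3}.
Since h''(u) = -6u^2 + 4u + 28, we get h''(-4) = -84 < 0 ⇒ local maximum; h''(2) = 12 > 0 ⇒ local minimum; h''(3) = -14 < 0 ⇒ local maximum.
So the largest local maximum value is h(-4) = 727/3.

727/3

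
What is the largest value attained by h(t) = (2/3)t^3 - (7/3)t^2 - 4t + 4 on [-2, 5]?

Differentiating, h'(t) = 2t^2 - (14/3)t - 4; which vanishes at t = -2/3 and t = 3.
Evaluating at the critical points and endpoints: h(-2) = -8/3,  h(-2/3) = 440/81,  h(3) = -11,  h(5) = 9.
So the maximum is h(5) = 9.

9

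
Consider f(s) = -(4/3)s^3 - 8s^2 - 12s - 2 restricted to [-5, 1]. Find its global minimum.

-70/3

The derivative is -4s^2 - 16s - 12, which vanishes at s = -3 and s = -1.
Compare values at every candidate in [-5, 1]: f(-5) = 74/3, f(-3) = -2, f(-1) = 10/3, f(1) = -70/3.
Hence the absolute minimum is -70/3 at s = 1.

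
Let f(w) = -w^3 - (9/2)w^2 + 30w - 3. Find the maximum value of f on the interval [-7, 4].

31

Differentiating, f'(w) = -3w^2 - 9w + 30; which vanishes at w = -5 and w = 2.
Evaluating at the critical points and endpoints: f(-7) = -181/2; f(-5) = -281/2; f(2) = 31; f(4) = -19.
The maximum over the interval is 31, attained at w = 2.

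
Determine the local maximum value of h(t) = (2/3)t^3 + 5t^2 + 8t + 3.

25/3

Critical points: h'(t) = 2t^2 + 10t + 8 vanishes at t = -4, -1.
Second-derivative test with h''(t) = 4t + 10: h''(-4) = -6 < 0 ⇒ local maximum; h''(-1) = 6 > 0 ⇒ local minimum.
So the local maximum value is h(-4) = 25/3.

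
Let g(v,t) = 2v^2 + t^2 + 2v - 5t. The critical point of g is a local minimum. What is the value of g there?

∂g/∂v = 4v + 2 = 0 and ∂g/∂t = 2t - 5 = 0, so (v, t) = (-1/2, 5/2).
The Hessian has g_{vv} = 4, g_{tt} = 2, g_{vt} = 0, giving D = 8 > 0 with g_{vv} > 0, so the point is a local minimum.
g(-1/2, 5/2) = -27/4.

-27/4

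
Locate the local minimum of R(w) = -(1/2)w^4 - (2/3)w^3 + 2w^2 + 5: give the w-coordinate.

Critical points: R'(w) = -2w^3 - 2w^2 + 4w vanishes at w = -2, 0, 1.
Second-derivative test with R''(w) = -6w^2 - 4w + 4: R''(-2) = -12 < 0 ⇒ local maximum; R''(0) = 4 > 0 ⇒ local minimum; R''(1) = -6 < 0 ⇒ local maximum.
The local minimum is R(0) = 5.

0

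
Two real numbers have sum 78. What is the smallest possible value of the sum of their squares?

3042

With a + b = 78, a^2 + b^2 = a^2 + (78 − a)^2.
The derivative 2a − 2(78 − a) = 4a − 156 vanishes at a = 39; second derivative 4 > 0, a minimum.
The minimum is 2·(39)^2 = 3042.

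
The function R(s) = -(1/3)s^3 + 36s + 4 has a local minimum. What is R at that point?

R'(s) = -s^2 + 36. Setting R'(s) = 0 gives s ∈ {-6, 6}.
Second-derivative test with R''(s) = -2s: R''(-6) = 12 > 0 ⇒ local minimum; R''(6) = -12 < 0 ⇒ local maximum.
The local minimum is R(-6) = -140.

-140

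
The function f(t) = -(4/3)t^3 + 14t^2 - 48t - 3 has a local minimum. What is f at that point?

-57

f'(t) = -4t^2 + 28t - 48 = 0 at t = 3, 4.
Since f''(t) = -8t + 28, we get f''(3) = 4 > 0 ⇒ local minimum; f''(4) = -4 < 0 ⇒ local maximum.
Thus f has its local minimum at t = 3, with value -57.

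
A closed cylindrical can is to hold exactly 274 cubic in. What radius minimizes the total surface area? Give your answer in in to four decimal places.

3.5198

With radius r and height h, πr²h = 274 so h = 274/(πr²), and S(r) = 2πr² + 2πrh = 2πr² + 2·274/r.
S'(r) = 4πr − 2·274/r² = 0 ⇒ r³ = 274/(2π), so r ≈ 3.5198 and h = 2r ≈ 7.0397.
S''(r) = 4π + 4·274/r³ > 0, so this is the minimum; S ≈ 233.5330.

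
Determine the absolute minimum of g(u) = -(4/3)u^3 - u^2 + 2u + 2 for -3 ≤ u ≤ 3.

-37

g'(u) = -4u^2 - 2u + 2, which vanishes at u = -1 and u = 1/2.
Candidates: g(-3) = 23; g(-1) = 1/3; g(1/2) = 31/12; g(3) = -37.
The minimum over the interval is -37, attained at u = 3.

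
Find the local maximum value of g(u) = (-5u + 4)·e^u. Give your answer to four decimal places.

Differentiating with the product rule gives g'(u) = (-5u - 1)·e^u. Since e^u > 0, the only critical point is u = -1/5.
g''(-1/5) has the same sign as -5 < 0, so this is a local maximum.
g(-1/5) = (5)·e^(-1/5) ≈ 4.0937.

4.0937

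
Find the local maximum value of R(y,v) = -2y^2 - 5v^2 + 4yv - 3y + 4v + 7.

197/24

∂R/∂y = -4y + 4v - 3 = 0 and ∂R/∂v = 4y - 10v + 4 = 0, so (y, v) = (-7/12, 1/6).
The Hessian has R_{yy} = -4, R_{vv} = -10, R_{yv} = 4, giving D = 24 > 0 with R_{yy} < 0, so the point is a local maximum.
R(-7/12, 1/6) = 197/24.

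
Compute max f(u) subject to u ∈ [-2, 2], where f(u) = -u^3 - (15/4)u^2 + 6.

6

The derivative is -3u^2 - (15/2)u, whose only zero in [-2, 2] is u = 0.
Compare values at every candidate in [-2, 2]: f(-2) = -1, f(0) = 6, f(2) = -17.
So the maximum is f(0) = 6.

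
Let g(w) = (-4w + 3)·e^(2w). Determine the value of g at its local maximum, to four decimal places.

By the product rule, g'(w) = (-8w + 2)·e^(2w). Since e^(2w) > 0, the only critical point is w = 1/4.
g''(1/4) has the same sign as -8 < 0, so this is a local maximum.
g(1/4) = (2)·e^(1/2) ≈ 3.2974.

3.2974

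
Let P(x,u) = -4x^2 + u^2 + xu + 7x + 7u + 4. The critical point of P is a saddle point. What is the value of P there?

∂P/∂x = -8x + u + 7 = 0 and ∂P/∂u = x + 2u + 7 = 0, so (x, u) = (7/17, -63/17).
The Hessian has P_{xx} = -8, P_{uu} = 2, P_{xu} = 1, giving D = -17 < 0, so the point is a saddle point.
P(7/17, -63/17) = -128/17.

-128/17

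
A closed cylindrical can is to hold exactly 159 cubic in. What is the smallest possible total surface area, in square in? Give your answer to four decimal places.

162.4723

With radius r and height h, πr²h = 159 so h = 159/(πr²), and S(r) = 2πr² + 2πrh = 2πr² + 2·159/r.
S'(r) = 4πr − 2·159/r² = 0 ⇒ r³ = 159/(2π), so r ≈ 2.9359 and h = 2r ≈ 5.8718.
S''(r) = 4π + 4·159/r³ > 0, so this is the minimum; S ≈ 162.4723.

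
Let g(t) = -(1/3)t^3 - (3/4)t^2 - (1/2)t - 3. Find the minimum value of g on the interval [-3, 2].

Differentiating, g'(t) = -t^2 - (3/2)t - 1/2; which vanishes at t = -1 and t = -1/2.
Compare values at every candidate in [-3, 2]: g(-3) = 3/4,  g(-1) = -35/12,  g(-1/2) = -139/48,  g(2) = -29/3.
Hence the absolute minimum is -29/3 at t = 2.

-29/3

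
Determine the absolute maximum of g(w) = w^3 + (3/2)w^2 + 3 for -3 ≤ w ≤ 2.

g'(w) = 3w^2 + 3w, which vanishes at w = -1 and w = 0.
Candidates: g(-3) = -21/2,  g(-1) = 7/2,  g(0) = 3,  g(2) = 17.
The maximum over the interval is 17, attained at w = 2.

17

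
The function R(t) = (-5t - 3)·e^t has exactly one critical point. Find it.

By the product rule, R'(t) = (-5t - 8)·e^t. Since e^t > 0, the only critical point is t = -8/5.
R''(-8/5) has the same sign as -5 < 0, so this is a local maximum.
R(-8/5) = (5)·e^(-8/5) ≈ 1.0095.

-8/5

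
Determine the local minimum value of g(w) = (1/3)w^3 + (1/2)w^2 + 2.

2

g'(w) = w^2 + w = 0 at w = -1, 0.
g''(w) = 2w + 1. g''(-1) = -1 < 0 ⇒ local maximum; g''(0) = 1 > 0 ⇒ local minimum.
The local minimum is g(0) = 2.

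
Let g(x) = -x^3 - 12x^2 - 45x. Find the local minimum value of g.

Critical points: g'(x) = -3x^2 - 24x - 45 vanishes at x = -5, -3.
Since g''(x) = -6x - 24, we get g''(-5) = 6 > 0 ⇒ local minimum; g''(-3) = -6 < 0 ⇒ local maximum.
Thus g has its local minimum at x = -5, with value 50.

50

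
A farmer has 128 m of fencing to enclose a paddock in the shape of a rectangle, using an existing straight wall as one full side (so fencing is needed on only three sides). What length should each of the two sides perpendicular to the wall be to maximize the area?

Let the sides perpendicular to the wall have length x and the parallel side y, so 2x + y = 128 and the area is A = xy = x(128 − 2x).
A'(x) = 128 − 4x = 0 gives x = 32, and A''(x) = −4 < 0 confirms a maximum.
Then y = 128 − 2·32 = 64 and A = 2048.

32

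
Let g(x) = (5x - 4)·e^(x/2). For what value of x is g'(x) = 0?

-6/5

Differentiating with the product rule gives g'(x) = ((5/2)x + 3)·e^(x/2). Since e^(x/2) > 0, the only critical point is x = -6/5.
g''(-6/5) has the same sign as 5/2 > 0, so this is a local minimum.
g(-6/5) = (-10)·e^(-3/5) ≈ -5.4881.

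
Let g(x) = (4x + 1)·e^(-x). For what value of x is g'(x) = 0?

3/4

Differentiating with the product rule gives g'(x) = (-4x + 3)·e^(-x). Since e^(-x) > 0, the only critical point is x = 3/4.
g''(3/4) has the same sign as -4 < 0, so this is a local maximum.
g(3/4) = (4)·e^(-3/4) ≈ 1.8895.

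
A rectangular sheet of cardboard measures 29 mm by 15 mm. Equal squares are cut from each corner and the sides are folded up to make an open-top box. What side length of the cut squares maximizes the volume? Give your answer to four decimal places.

3.1467

With cut size x, the volume is V(x) = x(29 − 2x)(15 − 2x) for 0 < x < 7.5.
V'(x) = 12x^2 − 176x + 435. Setting V'(x) = 0 gives x ≈ 3.1467 (the root in (0, 7.5)).
V''(x) = 24x − 176 is negative there, so this is the maximum; V ≈ 622.0940.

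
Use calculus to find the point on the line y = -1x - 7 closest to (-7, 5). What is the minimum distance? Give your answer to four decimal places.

Minimize D(x)^2 = (x + 7)^2 + (-x - 12)^2.
d/dx[D^2] = 2(x + 7) + 2·(-1)·(-x - 12) = 0 ⇒ x = -19/2.
Then y = 5/2 and the distance is √(25/2) ≈ 3.5355.

3.5355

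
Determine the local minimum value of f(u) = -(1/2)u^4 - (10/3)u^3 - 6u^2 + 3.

-7/3

f'(u) = -2u^3 - 10u^2 - 12u = 0 at u = -3, -2, 0.
Second-derivative test with f''(u) = -6u^2 - 20u - 12: f''(-3) = -6 < 0 ⇒ local maximum; f''(-2) = 4 > 0 ⇒ local minimum; f''(0) = -12 < 0 ⇒ local maximum.
So the local minimum value is f(-2) = -7/3.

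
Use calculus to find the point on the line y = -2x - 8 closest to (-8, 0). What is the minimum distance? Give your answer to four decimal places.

3.5777

Minimize D(x)^2 = (x + 8)^2 + (-2x - 8)^2.
d/dx[D^2] = 2(x + 8) + 2·(-2)·(-2x - 8) = 0 ⇒ x = -24/5.
Then y = 8/5 and the distance is √(64/5) ≈ 3.5777.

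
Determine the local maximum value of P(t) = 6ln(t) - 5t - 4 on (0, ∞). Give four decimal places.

-8.9061

P'(t) = 6/t − 5 = 0 gives t = 6/5.
P''(t) = -6/t², which is negative for t > 0, so this is a local maximum.
P(6/5) = 6·ln(6/5) - 6 - 4 ≈ -8.9061.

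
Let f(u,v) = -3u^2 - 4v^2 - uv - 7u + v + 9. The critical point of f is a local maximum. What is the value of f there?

∂f/∂u = -6u - v - 7 = 0 and ∂f/∂v = -u - 8v + 1 = 0, so (u, v) = (-57/47, 13/47).
The Hessian has f_{uu} = -6, f_{vv} = -8, f_{uv} = -1, giving D = 47 > 0 with f_{uu} < 0, so the point is a local maximum.
f(-57/47, 13/47) = 629/47.

629/47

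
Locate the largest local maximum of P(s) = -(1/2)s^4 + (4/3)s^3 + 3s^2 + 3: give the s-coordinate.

3

Critical points: P'(s) = -2s^3 + 4s^2 + 6s vanishes at s = -1, 0, 3.
Since P''(s) = -6s^2 + 8s + 6, we get P''(-1) = -8 < 0 ⇒ local maximum; P''(0) = 6 > 0 ⇒ local minimum; P''(3) = -24 < 0 ⇒ local maximum.
Thus P has its largest local maximum at s = 3, with value 51/2.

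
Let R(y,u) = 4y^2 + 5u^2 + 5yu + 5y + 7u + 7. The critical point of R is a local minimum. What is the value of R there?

∂R/∂y = 8y + 5u + 5 = 0 and ∂R/∂u = 5y + 10u + 7 = 0, so (y, u) = (-3/11, -31/55).
The Hessian has R_{yy} = 8, R_{uu} = 10, R_{yu} = 5, giving D = 55 > 0 with R_{yy} > 0, so the point is a local minimum.
R(-3/11, -31/55) = 239/55.

239/55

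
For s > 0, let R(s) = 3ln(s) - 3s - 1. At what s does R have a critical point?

1

R'(s) = 3/s − 3 = 0 gives s = 1.
R''(s) = -3/s², which is negative for s > 0, so this is a local maximum.
R(1) = 3·ln(1) - 3 - 1 ≈ -4.0000.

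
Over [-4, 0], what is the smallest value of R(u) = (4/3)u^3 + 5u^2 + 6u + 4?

R'(u) = 4u^2 + 10u + 6, which vanishes at u = -3/2 and u = -1.
Candidates: R(-4) = -76/3; R(-3/2) = 7/4; R(-1) = 5/3; R(0) = 4.
Hence the absolute minimum is -76/3 at u = -4.

-76/3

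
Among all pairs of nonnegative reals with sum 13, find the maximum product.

169/4

With x + y = 13, the product is P(x) = x(13 − x).
P'(x) = 13 − 2x = 0 gives x = 13/2; P'' = −2 < 0, so this is the maximum.
P = 13/2·13/2 = 169/4.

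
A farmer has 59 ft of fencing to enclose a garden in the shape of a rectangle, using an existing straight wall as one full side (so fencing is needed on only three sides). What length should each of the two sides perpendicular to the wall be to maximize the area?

59/4

Let the sides perpendicular to the wall have length x and the parallel side y, so 2x + y = 59 and the area is A = xy = x(59 − 2x).
A'(x) = 59 − 4x = 0 gives x = 59/4, and A''(x) = −4 < 0 confirms a maximum.
Then y = 59 − 2·59/4 = 59/2 and A = 3481/8.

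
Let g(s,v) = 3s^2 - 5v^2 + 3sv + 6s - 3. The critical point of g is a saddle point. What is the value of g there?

-129/23

∂g/∂s = 6s + 3v + 6 = 0 and ∂g/∂v = 3s - 10v = 0, so (s, v) = (-20/23, -6/23).
The Hessian has g_{ss} = 6, g_{vv} = -10, g_{sv} = 3, giving D = -69 < 0, so the point is a saddle point.
g(-20/23, -6/23) = -129/23.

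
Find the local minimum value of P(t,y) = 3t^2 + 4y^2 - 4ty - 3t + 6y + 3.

3/4

∂P/∂t = 6t - 4y - 3 = 0 and ∂P/∂y = -4t + 8y + 6 = 0, so (t, y) = (0, -3/4).
The Hessian has P_{tt} = 6, P_{yy} = 8, P_{ty} = -4, giving D = 32 > 0 with P_{tt} > 0, so the point is a local minimum.
P(0, -3/4) = 3/4.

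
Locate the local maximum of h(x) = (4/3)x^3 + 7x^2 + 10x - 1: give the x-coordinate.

-5/2

h'(x) = 4x^2 + 14x + 10. Setting h'(x) = 0 gives x ∈ {-5/2, -1}.
Second-derivative test with h''(x) = 8x + 14: h''(-5/2) = -6 < 0 ⇒ local maximum; h''(-1) = 6 > 0 ⇒ local minimum.
So the local maximum value is h(-5/2) = -37/12.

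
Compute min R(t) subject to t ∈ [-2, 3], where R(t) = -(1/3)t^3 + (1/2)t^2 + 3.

-3/2

R'(t) = -t^2 + t, which vanishes at t = 0 and t = 1.
Candidates: R(-2) = 23/3, R(0) = 3, R(1) = 19/6, R(3) = -3/2.
The minimum over the interval is -3/2, attained at t = 3.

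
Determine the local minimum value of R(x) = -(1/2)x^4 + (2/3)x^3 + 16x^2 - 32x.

-95/6

R'(x) = -2x^3 + 2x^2 + 32x - 32 = 0 at x = -4, 1, 4.
R''(x) = -6x^2 + 4x + 32. R''(-4) = -80 < 0 ⇒ local maximum; R''(1) = 30 > 0 ⇒ local minimum; R''(4) = -48 < 0 ⇒ local maximum.
So the local minimum value is R(1) = -95/6.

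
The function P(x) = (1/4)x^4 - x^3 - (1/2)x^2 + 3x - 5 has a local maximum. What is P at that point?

-13/4

P'(x) = x^3 - 3x^2 - x + 3 = 0 at x = -1, 1, 3.
Since P''(x) = 3x^2 - 6x - 1, we get P''(-1) = 8 > 0 ⇒ local minimum; P''(1) = -4 < 0 ⇒ local maximum; P''(3) = 8 > 0 ⇒ local minimum.
The local maximum is P(1) = -13/4.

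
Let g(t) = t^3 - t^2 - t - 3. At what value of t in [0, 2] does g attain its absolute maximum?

g'(t) = 3t^2 - 2t - 1, whose only zero in [0, 2] is t = 1.
Compare values at every candidate in [0, 2]: g(0) = -3, g(1) = -4, g(2) = -1.
So the maximum is g(2) = -1.

2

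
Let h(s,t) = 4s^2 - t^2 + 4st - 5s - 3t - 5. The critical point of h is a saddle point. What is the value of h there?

∂h/∂s = 8s + 4t - 5 = 0 and ∂h/∂t = 4s - 2t - 3 = 0, so (s, t) = (11/16, -1/8).
The Hessian has h_{ss} = 8, h_{tt} = -2, h_{st} = 4, giving D = -32 < 0, so the point is a saddle point.
h(11/16, -1/8) = -209/32.

-209/32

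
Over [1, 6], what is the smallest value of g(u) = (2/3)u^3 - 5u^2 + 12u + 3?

32/3

The derivative is 2u^2 - 10u + 12, which vanishes at u = 2 and u = 3.
Compare values at every candidate in [1, 6]: g(1) = 32/3,  g(2) = 37/3,  g(3) = 12,  g(6) = 39.
Hence the absolute minimum is 32/3 at u = 1.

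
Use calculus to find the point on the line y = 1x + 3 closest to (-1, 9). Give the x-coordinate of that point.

Minimize D(x)^2 = (x + 1)^2 + (x - 6)^2.
d/dx[D^2] = 2(x + 1) + 2·1·(x - 6) = 0 ⇒ x = 5/2.
Then y = 11/2 and the distance is √(49/2) ≈ 4.9497.

5/2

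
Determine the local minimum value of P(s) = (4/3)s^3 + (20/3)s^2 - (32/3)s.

-304/81

P'(s) = 4s^2 + (40/3)s - 32/3. Setting P'(s) = 0 gives s ∈ {-4, 2/3}.
Since P''(s) = 8s + 40/3, we get P''(-4) = -56/3 < 0 ⇒ local maximum; P''(2/3) = 56/3 > 0 ⇒ local minimum.
So the local minimum value is P(2/3) = -304/81.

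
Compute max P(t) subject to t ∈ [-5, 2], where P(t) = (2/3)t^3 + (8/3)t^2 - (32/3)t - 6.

110/3

The derivative is 2t^2 + (16/3)t - 32/3, which vanishes at t = -4 and t = 4/3.
Compare values at every candidate in [-5, 2]: P(-5) = 92/3, P(-4) = 110/3, P(4/3) = -1126/81, P(2) = -34/3.
The maximum over the interval is 110/3, attained at t = -4.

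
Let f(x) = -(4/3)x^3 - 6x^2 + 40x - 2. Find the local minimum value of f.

f'(x) = -4x^2 - 12x + 40. Setting f'(x) = 0 gives x ∈ {-5, 2}.
f''(x) = -8x - 12. f''(-5) = 28 > 0 ⇒ local minimum; f''(2) = -28 < 0 ⇒ local maximum.
Thus f has its local minimum at x = -5, with value -556/3.

-556/3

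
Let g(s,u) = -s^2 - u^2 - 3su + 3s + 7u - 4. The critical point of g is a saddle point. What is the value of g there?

-3

∂g/∂s = -2s - 3u + 3 = 0 and ∂g/∂u = -3s - 2u + 7 = 0, so (s, u) = (3, -1).
The Hessian has g_{ss} = -2, g_{uu} = -2, g_{su} = -3, giving D = -5 < 0, so the point is a saddle point.
g(3, -1) = -3.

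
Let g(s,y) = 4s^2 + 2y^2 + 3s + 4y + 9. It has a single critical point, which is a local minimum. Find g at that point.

103/16

∂g/∂s = 8s + 3 = 0 and ∂g/∂y = 4y + 4 = 0, so (s, y) = (-3/8, -1).
The Hessian has g_{ss} = 8, g_{yy} = 4, g_{sy} = 0, giving D = 32 > 0 with g_{ss} > 0, so the point is a local minimum.
g(-3/8, -1) = 103/16.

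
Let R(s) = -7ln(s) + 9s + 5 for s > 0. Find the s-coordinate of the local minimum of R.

7/9

R'(s) = -7/s + 9 = 0 gives s = 7/9.
R''(s) = 7/s², which is positive for s > 0, so this is a local minimum.
R(7/9) = -7·ln(7/9) + 7 + 5 ≈ 13.7592.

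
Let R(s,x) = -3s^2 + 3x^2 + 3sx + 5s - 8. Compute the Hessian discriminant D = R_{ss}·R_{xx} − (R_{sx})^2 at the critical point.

-45

∂R/∂s = -6s + 3x + 5 = 0 and ∂R/∂x = 3s + 6x = 0, so (s, x) = (2/3, -1/3).
The Hessian has R_{ss} = -6, R_{xx} = 6, R_{sx} = 3, giving D = -45 < 0, so the point is a saddle point.
D = (-6)·(6) − (3)^2 = -45.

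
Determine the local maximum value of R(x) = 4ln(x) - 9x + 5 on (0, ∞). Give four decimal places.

-2.2437

R'(x) = 4/x − 9 = 0 gives x = 4/9.
R''(x) = -4/x², which is negative for x > 0, so this is a local maximum.
R(4/9) = 4·ln(4/9) - 4 + 5 ≈ -2.2437.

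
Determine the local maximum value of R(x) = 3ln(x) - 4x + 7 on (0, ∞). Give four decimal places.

3.1370

R'(x) = 3/x − 4 = 0 gives x = 3/4.
R''(x) = -3/x², which is negative for x > 0, so this is a local maximum.
R(3/4) = 3·ln(3/4) - 3 + 7 ≈ 3.1370.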